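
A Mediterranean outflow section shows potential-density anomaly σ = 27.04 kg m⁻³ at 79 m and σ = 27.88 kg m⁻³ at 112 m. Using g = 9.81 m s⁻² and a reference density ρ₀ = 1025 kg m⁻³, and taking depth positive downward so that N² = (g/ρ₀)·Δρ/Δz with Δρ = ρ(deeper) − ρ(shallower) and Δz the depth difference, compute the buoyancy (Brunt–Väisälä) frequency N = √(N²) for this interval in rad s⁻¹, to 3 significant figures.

Δρ = 1027.88 − 1027.04 = 0.84 kg m⁻³ over Δz = 112 − 79 = 33 m.
N² = (9.81/1025) × (0.84/33) = 2.4362 × 10⁻⁴ s⁻².
N = √(2.4362 × 10⁻⁴) = 0.015608 rad s⁻¹ ≈ 0.0156 rad s⁻¹.

0.0156 rad s⁻¹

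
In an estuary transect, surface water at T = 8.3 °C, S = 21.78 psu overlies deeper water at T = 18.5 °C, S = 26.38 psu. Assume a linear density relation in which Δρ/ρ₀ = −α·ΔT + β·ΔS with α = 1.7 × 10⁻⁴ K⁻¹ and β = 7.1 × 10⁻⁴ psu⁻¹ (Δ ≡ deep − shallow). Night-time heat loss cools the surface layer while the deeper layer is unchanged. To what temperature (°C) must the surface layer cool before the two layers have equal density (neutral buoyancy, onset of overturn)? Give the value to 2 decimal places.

Neutral buoyancy requires Δρ = 0, i.e. −α(T_deep − T_surf′) + β(S_deep − S_surf) = 0.
T_surf′ = T_deep − (β/α)·ΔS = 18.5 − (7.1 × 10⁻⁴/1.7 × 10⁻⁴)·(+4.60) = -0.7118 °C.
Cooling required: 8.3 − (-0.7118) = 9.0118 °C.

-0.71 °C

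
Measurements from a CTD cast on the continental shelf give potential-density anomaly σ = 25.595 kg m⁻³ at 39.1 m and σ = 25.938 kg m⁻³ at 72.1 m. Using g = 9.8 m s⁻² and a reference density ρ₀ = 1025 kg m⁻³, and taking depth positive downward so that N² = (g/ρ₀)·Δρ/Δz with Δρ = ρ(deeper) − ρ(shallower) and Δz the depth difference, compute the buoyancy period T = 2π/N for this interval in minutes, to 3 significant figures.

Δρ = 1025.938 − 1025.595 = 0.343 kg m⁻³ over Δz = 72.1 − 39.1 = 33 m.
N² = (9.8/1025) × (0.343/33) = 9.9376 × 10⁻⁵ s⁻².
N = √(9.9376 × 10⁻⁵) = 9.9688 × 10⁻³ rad s⁻¹, so T = 2π/N = 630.29 s = 10.505 min ≈ 10.5 min.
A positive N² confirms static stability across the interval.

10.5 min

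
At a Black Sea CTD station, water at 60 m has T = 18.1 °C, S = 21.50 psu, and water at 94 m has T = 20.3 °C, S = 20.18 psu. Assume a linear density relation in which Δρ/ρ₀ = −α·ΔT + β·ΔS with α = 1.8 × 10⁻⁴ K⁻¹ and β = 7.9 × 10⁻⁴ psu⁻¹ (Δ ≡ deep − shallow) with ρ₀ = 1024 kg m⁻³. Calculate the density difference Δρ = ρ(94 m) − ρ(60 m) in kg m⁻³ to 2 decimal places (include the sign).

ΔT = +2.2 K, ΔS = -1.32 psu (deep − shallow).
Δρ/ρ₀ = −(1.8 × 10⁻⁴)(+2.2) + (7.9 × 10⁻⁴)(-1.32) = -1.4388 × 10⁻³.
Δρ = 1024 × (-1.4388 × 10⁻³) = -1.47 kg m⁻³.
Negative Δρ: lighter below, statically unstable.

-1.47 kg m⁻³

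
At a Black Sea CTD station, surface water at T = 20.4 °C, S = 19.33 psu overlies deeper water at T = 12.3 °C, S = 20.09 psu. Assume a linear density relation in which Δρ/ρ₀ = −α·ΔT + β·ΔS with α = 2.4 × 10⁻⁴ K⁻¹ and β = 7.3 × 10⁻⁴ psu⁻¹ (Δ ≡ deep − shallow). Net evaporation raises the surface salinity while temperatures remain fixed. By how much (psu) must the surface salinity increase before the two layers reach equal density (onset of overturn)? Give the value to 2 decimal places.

3.42 psu

Neutral buoyancy requires −α(T_deep − T_surf) + β(S_deep − S_surf′) = 0.
S_surf′ = S_deep − (α/β)·ΔT = 20.09 − (2.4 × 10⁻⁴/7.3 × 10⁻⁴)·(-8.1) = 22.7530 psu.
Increase required: 22.7530 − 19.33 = 3.4230 psu.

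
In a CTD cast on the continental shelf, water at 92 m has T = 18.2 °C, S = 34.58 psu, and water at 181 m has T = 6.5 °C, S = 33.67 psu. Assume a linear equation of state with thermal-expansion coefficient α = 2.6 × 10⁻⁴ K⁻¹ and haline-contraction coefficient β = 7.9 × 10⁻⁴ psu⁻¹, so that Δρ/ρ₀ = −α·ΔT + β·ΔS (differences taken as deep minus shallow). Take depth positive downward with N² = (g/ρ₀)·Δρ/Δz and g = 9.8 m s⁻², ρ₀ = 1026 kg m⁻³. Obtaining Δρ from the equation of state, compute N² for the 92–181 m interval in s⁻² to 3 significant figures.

2.56 × 10⁻⁴ s⁻²

ΔT = -11.7 K, ΔS = -0.91 psu (deep − shallow).
Δρ/ρ₀ = −αΔT + βΔS = 3.042 × 10⁻³ − 7.189 × 10⁻⁴ = 2.3231 × 10⁻³, so Δρ ≈ 2.384 kg m⁻³.
N² = (g/ρ₀)·Δρ/Δz = g·(Δρ/ρ₀)/Δz = 9.8 × 2.3231 × 10⁻³ / 89 = 2.5580 × 10⁻⁴ s⁻² ≈ 2.56 × 10⁻⁴ s⁻².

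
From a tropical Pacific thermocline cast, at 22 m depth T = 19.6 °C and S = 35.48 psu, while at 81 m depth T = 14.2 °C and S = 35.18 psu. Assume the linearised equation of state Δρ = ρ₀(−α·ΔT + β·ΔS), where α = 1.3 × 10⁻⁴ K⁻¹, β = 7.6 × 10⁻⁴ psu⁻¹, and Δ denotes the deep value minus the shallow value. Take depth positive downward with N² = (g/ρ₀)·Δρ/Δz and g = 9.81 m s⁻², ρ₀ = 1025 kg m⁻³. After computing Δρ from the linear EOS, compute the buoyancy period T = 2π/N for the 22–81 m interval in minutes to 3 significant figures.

ΔT = -5.4 K, ΔS = -0.30 psu (deep − shallow).
Δρ/ρ₀ = −αΔT + βΔS = 7.02 × 10⁻⁴ − 2.28 × 10⁻⁴ = 4.74 × 10⁻⁴, so Δρ ≈ 0.4858 kg m⁻³.
N² = (g/ρ₀)·Δρ/Δz = g·(Δρ/ρ₀)/Δz = 9.81 × 4.74 × 10⁻⁴ / 59 = 7.8813 × 10⁻⁵ s⁻².
N = √(7.8813 × 10⁻⁵) = 8.8777 × 10⁻³ rad s⁻¹ → T = 2π/N = 707.75 s = 11.796 min ≈ 11.8 min.

11.8 min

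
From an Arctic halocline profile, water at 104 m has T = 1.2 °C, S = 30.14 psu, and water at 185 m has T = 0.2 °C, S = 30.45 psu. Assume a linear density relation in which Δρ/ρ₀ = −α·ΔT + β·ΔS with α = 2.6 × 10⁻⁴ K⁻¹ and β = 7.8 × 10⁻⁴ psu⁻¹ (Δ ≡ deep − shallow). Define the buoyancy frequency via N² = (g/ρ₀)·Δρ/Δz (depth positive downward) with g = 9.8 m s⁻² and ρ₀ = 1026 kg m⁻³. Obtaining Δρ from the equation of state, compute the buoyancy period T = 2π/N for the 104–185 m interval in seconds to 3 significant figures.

806 s

ΔT = -1.0 K, ΔS = +0.31 psu (deep − shallow).
Δρ/ρ₀ = −αΔT + βΔS = 2.60 × 10⁻⁴ + 2.418 × 10⁻⁴ = 5.018 × 10⁻⁴, so Δρ ≈ 0.5148 kg m⁻³.
N² = (g/ρ₀)·Δρ/Δz = g·(Δρ/ρ₀)/Δz = 9.8 × 5.018 × 10⁻⁴ / 81 = 6.0712 × 10⁻⁵ s⁻².
N = √(6.0712 × 10⁻⁵) = 7.7918 × 10⁻³ rad s⁻¹ → T = 2π/N = 806.38 s ≈ 806 s.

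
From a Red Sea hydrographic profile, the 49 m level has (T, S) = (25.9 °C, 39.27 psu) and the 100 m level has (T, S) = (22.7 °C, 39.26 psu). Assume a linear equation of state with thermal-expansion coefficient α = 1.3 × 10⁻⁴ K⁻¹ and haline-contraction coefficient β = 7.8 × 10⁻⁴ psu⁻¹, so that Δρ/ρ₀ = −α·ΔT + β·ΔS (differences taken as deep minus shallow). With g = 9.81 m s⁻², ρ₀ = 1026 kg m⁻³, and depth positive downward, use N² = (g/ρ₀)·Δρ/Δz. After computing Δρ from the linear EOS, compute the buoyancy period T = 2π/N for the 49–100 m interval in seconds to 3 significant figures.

709 s

ΔT = -3.2 K, ΔS = -0.01 psu (deep − shallow).
Δρ/ρ₀ = −αΔT + βΔS = 4.16 × 10⁻⁴ − 7.80 × 10⁻⁶ = 4.082 × 10⁻⁴, so Δρ ≈ 0.4188 kg m⁻³.
N² = (g/ρ₀)·Δρ/Δz = g·(Δρ/ρ₀)/Δz = 9.81 × 4.082 × 10⁻⁴ / 51 = 7.8518 × 10⁻⁵ s⁻².
N = √(7.8518 × 10⁻⁵) = 8.8610 × 10⁻³ rad s⁻¹ → T = 2π/N = 709.08 s ≈ 709 s.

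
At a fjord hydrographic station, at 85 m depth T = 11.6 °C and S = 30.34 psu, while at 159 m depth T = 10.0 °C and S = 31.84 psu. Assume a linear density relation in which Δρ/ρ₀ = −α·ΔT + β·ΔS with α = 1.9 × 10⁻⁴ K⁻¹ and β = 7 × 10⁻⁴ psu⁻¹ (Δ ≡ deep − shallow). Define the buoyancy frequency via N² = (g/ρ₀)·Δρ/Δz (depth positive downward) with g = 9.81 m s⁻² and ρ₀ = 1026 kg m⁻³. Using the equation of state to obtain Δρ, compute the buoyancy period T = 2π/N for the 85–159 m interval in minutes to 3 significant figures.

ΔT = -1.6 K, ΔS = +1.50 psu (deep − shallow).
Δρ/ρ₀ = −αΔT + βΔS = 3.04 × 10⁻⁴ + 1.05 × 10⁻³ = 1.354 × 10⁻³, so Δρ ≈ 1.389 kg m⁻³.
N² = (g/ρ₀)·Δρ/Δz = g·(Δρ/ρ₀)/Δz = 9.81 × 1.354 × 10⁻³ / 74 = 1.7950 × 10⁻⁴ s⁻².
N = √(1.7950 × 10⁻⁴) = 0.013398 rad s⁻¹ → T = 2π/N = 468.96 s = 7.8160 min ≈ 7.82 min.

7.82 min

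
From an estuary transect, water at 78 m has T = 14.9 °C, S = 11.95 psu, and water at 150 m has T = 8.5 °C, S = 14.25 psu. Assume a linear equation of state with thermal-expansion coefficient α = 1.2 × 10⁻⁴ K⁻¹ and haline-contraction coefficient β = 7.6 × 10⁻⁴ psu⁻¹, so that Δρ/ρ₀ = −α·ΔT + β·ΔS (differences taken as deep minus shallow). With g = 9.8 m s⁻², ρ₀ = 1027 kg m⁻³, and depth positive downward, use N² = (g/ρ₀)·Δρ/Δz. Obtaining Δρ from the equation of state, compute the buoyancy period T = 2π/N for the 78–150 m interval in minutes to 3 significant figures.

5.66 min

ΔT = -6.4 K, ΔS = +2.30 psu (deep − shallow).
Δρ/ρ₀ = −αΔT + βΔS = 7.68 × 10⁻⁴ + 1.748 × 10⁻³ = 2.516 × 10⁻³, so Δρ ≈ 2.584 kg m⁻³.
N² = (g/ρ₀)·Δρ/Δz = g·(Δρ/ρ₀)/Δz = 9.8 × 2.516 × 10⁻³ / 72 = 3.4246 × 10⁻⁴ s⁻².
N = √(3.4246 × 10⁻⁴) = 0.018506 rad s⁻¹ → T = 2π/N = 339.52 s = 5.6587 min ≈ 5.66 min.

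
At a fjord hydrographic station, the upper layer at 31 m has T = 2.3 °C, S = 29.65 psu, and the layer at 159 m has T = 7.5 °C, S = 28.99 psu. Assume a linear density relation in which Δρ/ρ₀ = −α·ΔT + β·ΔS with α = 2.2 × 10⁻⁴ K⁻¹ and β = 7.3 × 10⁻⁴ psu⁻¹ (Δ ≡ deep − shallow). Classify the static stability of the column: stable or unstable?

ΔT = 7.5 − 2.3 = +5.2 K and ΔS = 28.99 − 29.65 = -0.66 psu (deep − shallow).
−αΔT = -1.144 × 10⁻³; βΔS = -4.818 × 10⁻⁴; sum Δρ/ρ₀ = -1.6258 × 10⁻³.
Δρ/ρ₀ < 0, so Δρ < 0: deeper water is lighter → statically unstable; the column would overturn.

unstable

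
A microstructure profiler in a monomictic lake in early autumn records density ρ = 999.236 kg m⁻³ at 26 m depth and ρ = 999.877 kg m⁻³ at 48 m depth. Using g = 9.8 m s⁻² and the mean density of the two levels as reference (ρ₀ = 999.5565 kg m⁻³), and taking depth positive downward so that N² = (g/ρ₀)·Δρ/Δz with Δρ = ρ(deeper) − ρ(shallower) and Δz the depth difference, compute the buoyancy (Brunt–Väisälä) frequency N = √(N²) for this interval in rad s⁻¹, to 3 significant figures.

Δρ = 999.877 − 999.236 = 0.641 kg m⁻³ over Δz = 48 − 26 = 22 m.
N² = (9.8/999.5565) × (0.641/22) = 2.8566 × 10⁻⁴ s⁻².
N = √(2.8566 × 10⁻⁴) = 0.016901 rad s⁻¹ ≈ 0.0169 rad s⁻¹.

0.0169 rad s⁻¹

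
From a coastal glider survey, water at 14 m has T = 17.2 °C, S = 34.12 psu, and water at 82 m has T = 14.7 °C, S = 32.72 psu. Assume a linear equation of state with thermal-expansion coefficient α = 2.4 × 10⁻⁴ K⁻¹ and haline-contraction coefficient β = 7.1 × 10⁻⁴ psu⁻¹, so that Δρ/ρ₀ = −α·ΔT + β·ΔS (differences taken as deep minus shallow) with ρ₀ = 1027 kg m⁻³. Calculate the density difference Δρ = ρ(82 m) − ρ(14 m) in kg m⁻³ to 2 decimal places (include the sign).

ΔT = -2.5 K, ΔS = -1.40 psu (deep − shallow).
Δρ/ρ₀ = −(2.4 × 10⁻⁴)(-2.5) + (7.1 × 10⁻⁴)(-1.40) = -3.94 × 10⁻⁴.
Δρ = 1027 × (-3.94 × 10⁻⁴) = -0.40 kg m⁻³.
Negative Δρ: lighter below, statically unstable.

-0.40 kg m⁻³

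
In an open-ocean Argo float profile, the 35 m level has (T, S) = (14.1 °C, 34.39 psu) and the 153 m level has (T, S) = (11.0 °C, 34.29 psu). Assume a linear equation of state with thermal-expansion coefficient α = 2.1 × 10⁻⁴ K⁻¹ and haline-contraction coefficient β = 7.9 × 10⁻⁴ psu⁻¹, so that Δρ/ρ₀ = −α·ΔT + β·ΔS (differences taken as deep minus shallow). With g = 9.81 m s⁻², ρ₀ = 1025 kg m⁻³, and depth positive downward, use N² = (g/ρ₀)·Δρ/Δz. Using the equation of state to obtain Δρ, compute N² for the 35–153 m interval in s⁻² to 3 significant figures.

ΔT = -3.1 K, ΔS = -0.10 psu (deep − shallow).
Δρ/ρ₀ = −αΔT + βΔS = 6.51 × 10⁻⁴ − 7.90 × 10⁻⁵ = 5.72 × 10⁻⁴, so Δρ ≈ 0.5863 kg m⁻³.
N² = (g/ρ₀)·Δρ/Δz = g·(Δρ/ρ₀)/Δz = 9.81 × 5.72 × 10⁻⁴ / 118 = 4.7554 × 10⁻⁵ s⁻² ≈ 4.76 × 10⁻⁵ s⁻².

4.76 × 10⁻⁵ s⁻²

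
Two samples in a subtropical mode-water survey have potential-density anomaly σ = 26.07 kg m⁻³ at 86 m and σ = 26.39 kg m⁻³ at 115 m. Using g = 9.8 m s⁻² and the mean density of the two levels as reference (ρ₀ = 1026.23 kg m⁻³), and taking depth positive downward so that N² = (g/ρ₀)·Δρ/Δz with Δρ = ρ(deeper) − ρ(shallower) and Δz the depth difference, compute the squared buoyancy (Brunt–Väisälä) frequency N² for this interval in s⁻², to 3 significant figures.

Δρ = 1026.39 − 1026.07 = 0.32 kg m⁻³ over Δz = 115 − 86 = 29 m.
N² = (9.8/1026.23) × (0.32/29) = 1.0537 × 10⁻⁴ s⁻² ≈ 1.05 × 10⁻⁴ s⁻².

1.05 × 10⁻⁴ s⁻²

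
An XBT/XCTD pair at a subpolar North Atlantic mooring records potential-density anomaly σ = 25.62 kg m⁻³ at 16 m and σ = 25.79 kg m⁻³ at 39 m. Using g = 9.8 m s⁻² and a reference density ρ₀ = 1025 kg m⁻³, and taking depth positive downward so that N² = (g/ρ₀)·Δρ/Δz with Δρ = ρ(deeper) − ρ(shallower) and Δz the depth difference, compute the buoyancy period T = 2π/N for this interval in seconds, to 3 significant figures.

Δρ = 1025.79 − 1025.62 = 0.17 kg m⁻³ over Δz = 39 − 16 = 23 m.
N² = (9.8/1025) × (0.17/23) = 7.0668 × 10⁻⁵ s⁻².
N = √(7.0668 × 10⁻⁵) = 8.4064 × 10⁻³ rad s⁻¹, so T = 2π/N = 747.43 s ≈ 747 s.

747 s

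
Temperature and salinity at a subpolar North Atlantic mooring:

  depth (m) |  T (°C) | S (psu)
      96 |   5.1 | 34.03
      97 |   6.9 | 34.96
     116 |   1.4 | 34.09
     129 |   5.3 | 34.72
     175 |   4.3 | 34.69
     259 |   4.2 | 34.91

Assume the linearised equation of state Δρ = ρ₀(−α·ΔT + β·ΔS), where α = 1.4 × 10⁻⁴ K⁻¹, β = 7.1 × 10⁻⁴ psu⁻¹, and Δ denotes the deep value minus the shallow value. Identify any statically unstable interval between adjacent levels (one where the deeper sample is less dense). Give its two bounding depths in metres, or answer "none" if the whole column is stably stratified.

116–129 m

Evaluate Δρ/ρ₀ = −αΔT + βΔS across each adjacent pair:
  96–97 m: −αΔT+βΔS = −(1.4 × 10⁻⁴)(+1.8)+(7.1 × 10⁻⁴)(+0.93) = 4.1 × 10⁻⁴ → stable
  97–116 m: −αΔT+βΔS = −(1.4 × 10⁻⁴)(-5.5)+(7.1 × 10⁻⁴)(-0.87) = 1.5 × 10⁻⁴ → stable
  116–129 m: −αΔT+βΔS = −(1.4 × 10⁻⁴)(+3.9)+(7.1 × 10⁻⁴)(+0.63) = -9.9 × 10⁻⁵ → UNSTABLE
  129–175 m: −αΔT+βΔS = −(1.4 × 10⁻⁴)(-1.0)+(7.1 × 10⁻⁴)(-0.03) = 1.2 × 10⁻⁴ → stable
  175–259 m: −αΔT+βΔS = −(1.4 × 10⁻⁴)(-0.1)+(7.1 × 10⁻⁴)(+0.22) = 1.7 × 10⁻⁴ → stable
The 116–129 m interval has Δρ < 0: lighter water underlies denser water.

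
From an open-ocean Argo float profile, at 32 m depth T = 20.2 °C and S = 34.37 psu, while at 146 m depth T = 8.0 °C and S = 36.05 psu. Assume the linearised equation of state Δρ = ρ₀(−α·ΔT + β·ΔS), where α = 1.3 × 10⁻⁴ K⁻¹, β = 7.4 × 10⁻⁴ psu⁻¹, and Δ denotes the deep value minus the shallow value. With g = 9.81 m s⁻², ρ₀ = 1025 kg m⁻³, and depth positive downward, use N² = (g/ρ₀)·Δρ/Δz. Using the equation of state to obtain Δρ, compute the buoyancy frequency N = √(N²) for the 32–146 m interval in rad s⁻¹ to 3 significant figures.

0.0156 rad s⁻¹

ΔT = -12.2 K, ΔS = +1.68 psu (deep − shallow).
Δρ/ρ₀ = −αΔT + βΔS = 1.586 × 10⁻³ + 1.2432 × 10⁻³ = 2.8292 × 10⁻³, so Δρ ≈ 2.900 kg m⁻³.
N² = (g/ρ₀)·Δρ/Δz = g·(Δρ/ρ₀)/Δz = 9.81 × 2.8292 × 10⁻³ / 114 = 2.4346 × 10⁻⁴ s⁻².
N = √(2.4346 × 10⁻⁴) = 0.015603 rad s⁻¹ ≈ 0.0156 rad s⁻¹.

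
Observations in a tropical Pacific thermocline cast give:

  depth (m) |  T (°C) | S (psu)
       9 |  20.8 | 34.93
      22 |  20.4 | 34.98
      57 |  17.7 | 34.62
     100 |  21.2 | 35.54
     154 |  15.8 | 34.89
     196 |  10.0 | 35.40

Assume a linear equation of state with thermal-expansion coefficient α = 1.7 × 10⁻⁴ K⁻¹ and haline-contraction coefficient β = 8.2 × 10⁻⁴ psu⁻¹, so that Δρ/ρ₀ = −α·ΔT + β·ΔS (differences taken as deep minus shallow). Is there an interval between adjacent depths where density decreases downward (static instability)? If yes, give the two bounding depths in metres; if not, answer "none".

Evaluate Δρ/ρ₀ = −αΔT + βΔS across each adjacent pair:
  9–22 m: −αΔT+βΔS = −(1.7 × 10⁻⁴)(-0.4)+(8.2 × 10⁻⁴)(+0.05) = 1.1 × 10⁻⁴ → stable
  22–57 m: −αΔT+βΔS = −(1.7 × 10⁻⁴)(-2.7)+(8.2 × 10⁻⁴)(-0.36) = 1.6 × 10⁻⁴ → stable
  57–100 m: −αΔT+βΔS = −(1.7 × 10⁻⁴)(+3.5)+(8.2 × 10⁻⁴)(+0.92) = 1.6 × 10⁻⁴ → stable
  100–154 m: −αΔT+βΔS = −(1.7 × 10⁻⁴)(-5.4)+(8.2 × 10⁻⁴)(-0.65) = 3.9 × 10⁻⁴ → stable
  154–196 m: −αΔT+βΔS = −(1.7 × 10⁻⁴)(-5.8)+(8.2 × 10⁻⁴)(+0.51) = 1.4 × 10⁻³ → stable
Every interval has Δρ > 0: the column is stably stratified throughout.

none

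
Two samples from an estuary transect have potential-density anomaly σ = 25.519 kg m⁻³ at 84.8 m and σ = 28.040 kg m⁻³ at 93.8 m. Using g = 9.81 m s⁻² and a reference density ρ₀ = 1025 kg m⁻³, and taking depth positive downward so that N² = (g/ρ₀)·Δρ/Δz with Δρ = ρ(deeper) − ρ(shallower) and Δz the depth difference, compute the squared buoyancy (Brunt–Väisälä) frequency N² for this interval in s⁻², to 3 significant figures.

2.68 × 10⁻³ s⁻²

Δρ = 1028.040 − 1025.519 = 2.521 kg m⁻³ over Δz = 93.8 − 84.8 = 9 m.
N² = (9.81/1025) × (2.521/9) = 2.6809 × 10⁻³ s⁻² ≈ 2.68 × 10⁻³ s⁻².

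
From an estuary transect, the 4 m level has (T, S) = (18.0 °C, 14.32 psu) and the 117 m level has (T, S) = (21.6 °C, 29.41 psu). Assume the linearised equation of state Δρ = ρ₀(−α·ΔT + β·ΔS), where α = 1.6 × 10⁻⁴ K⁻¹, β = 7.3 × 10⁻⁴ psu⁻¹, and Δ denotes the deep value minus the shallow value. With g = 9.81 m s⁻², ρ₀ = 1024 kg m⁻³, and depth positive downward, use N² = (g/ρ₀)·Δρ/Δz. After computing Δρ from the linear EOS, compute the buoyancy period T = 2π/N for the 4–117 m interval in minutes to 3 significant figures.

ΔT = +3.6 K, ΔS = +15.09 psu (deep − shallow).
Δρ/ρ₀ = −αΔT + βΔS = -5.76 × 10⁻⁴ + 0.0110157 = 0.0104397, so Δρ ≈ 10.69 kg m⁻³.
N² = (g/ρ₀)·Δρ/Δz = g·(Δρ/ρ₀)/Δz = 9.81 × 0.0104397 / 113 = 9.0631 × 10⁻⁴ s⁻².
N = √(9.0631 × 10⁻⁴) = 0.030105 rad s⁻¹ → T = 2π/N = 208.71 s = 3.4785 min ≈ 3.48 min.

3.48 min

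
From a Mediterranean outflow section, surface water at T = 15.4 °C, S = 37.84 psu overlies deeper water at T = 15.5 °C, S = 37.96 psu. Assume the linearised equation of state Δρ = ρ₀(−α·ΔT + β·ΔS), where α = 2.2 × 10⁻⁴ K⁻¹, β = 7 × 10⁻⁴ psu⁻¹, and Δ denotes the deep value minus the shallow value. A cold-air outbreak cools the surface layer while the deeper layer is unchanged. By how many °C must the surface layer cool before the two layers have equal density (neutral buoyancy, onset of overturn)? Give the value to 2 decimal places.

0.28 °C

Neutral buoyancy requires Δρ = 0, i.e. −α(T_deep − T_surf′) + β(S_deep − S_surf) = 0.
T_surf′ = T_deep − (β/α)·ΔS = 15.5 − (7 × 10⁻⁴/2.2 × 10⁻⁴)·(+0.12) = 15.1182 °C.
Cooling required: 15.4 − (15.1182) = 0.2818 °C.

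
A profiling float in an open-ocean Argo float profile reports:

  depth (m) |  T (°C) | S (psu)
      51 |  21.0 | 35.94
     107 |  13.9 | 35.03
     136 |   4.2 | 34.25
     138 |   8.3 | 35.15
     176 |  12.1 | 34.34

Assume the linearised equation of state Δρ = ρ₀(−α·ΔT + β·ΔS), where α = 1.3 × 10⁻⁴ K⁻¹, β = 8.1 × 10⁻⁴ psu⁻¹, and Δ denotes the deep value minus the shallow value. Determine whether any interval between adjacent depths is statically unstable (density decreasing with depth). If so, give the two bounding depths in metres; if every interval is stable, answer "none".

138–176 m

Evaluate Δρ/ρ₀ = −αΔT + βΔS across each adjacent pair:
  51–107 m: −αΔT+βΔS = −(1.3 × 10⁻⁴)(-7.1)+(8.1 × 10⁻⁴)(-0.91) = 1.9 × 10⁻⁴ → stable
  107–136 m: −αΔT+βΔS = −(1.3 × 10⁻⁴)(-9.7)+(8.1 × 10⁻⁴)(-0.78) = 6.3 × 10⁻⁴ → stable
  136–138 m: −αΔT+βΔS = −(1.3 × 10⁻⁴)(+4.1)+(8.1 × 10⁻⁴)(+0.90) = 2.0 × 10⁻⁴ → stable
  138–176 m: −αΔT+βΔS = −(1.3 × 10⁻⁴)(+3.8)+(8.1 × 10⁻⁴)(-0.81) = -1.2 × 10⁻³ → UNSTABLE
The 138–176 m interval has Δρ < 0: lighter water underlies denser water.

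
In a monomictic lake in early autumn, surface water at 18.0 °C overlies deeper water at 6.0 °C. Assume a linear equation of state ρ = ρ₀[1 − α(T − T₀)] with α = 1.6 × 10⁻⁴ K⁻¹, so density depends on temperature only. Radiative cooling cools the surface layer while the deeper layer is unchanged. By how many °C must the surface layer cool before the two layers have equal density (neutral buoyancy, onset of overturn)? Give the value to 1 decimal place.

With temperature the only control, equal density requires T_surf′ = T_deep.
T_surf′ = 6.0 °C.
Cooling required: 18.0 − 6.0 = 12.0 °C.

12.0 °C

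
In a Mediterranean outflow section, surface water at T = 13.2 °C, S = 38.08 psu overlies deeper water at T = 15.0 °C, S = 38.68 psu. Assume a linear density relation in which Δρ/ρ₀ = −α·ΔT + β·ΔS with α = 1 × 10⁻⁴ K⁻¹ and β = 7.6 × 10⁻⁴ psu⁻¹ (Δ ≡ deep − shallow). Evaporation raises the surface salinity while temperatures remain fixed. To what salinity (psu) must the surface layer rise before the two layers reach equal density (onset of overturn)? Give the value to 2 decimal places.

Neutral buoyancy requires −α(T_deep − T_surf) + β(S_deep − S_surf′) = 0.
S_surf′ = S_deep − (α/β)·ΔT = 38.68 − (1 × 10⁻⁴/7.6 × 10⁻⁴)·(+1.8) = 38.4432 psu.
Increase required: 38.4432 − 38.08 = 0.3632 psu.

38.44 psu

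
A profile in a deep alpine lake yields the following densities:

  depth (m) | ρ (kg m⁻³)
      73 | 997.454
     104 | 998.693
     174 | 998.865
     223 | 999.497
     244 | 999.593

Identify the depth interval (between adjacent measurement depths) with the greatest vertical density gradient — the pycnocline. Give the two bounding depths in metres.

Compute the density gradient over each adjacent pair:
  73–104 m: Δρ/Δz = 1.239/31 = 0.040 kg m⁻⁴
  104–174 m: Δρ/Δz = 0.172/70 = 2.5 × 10⁻³ kg m⁻⁴
  174–223 m: Δρ/Δz = 0.632/49 = 0.013 kg m⁻⁴
  223–244 m: Δρ/Δz = 0.096/21 = 4.6 × 10⁻³ kg m⁻⁴
The largest gradient is in the 73–104 m interval — the pycnocline.

73–104 m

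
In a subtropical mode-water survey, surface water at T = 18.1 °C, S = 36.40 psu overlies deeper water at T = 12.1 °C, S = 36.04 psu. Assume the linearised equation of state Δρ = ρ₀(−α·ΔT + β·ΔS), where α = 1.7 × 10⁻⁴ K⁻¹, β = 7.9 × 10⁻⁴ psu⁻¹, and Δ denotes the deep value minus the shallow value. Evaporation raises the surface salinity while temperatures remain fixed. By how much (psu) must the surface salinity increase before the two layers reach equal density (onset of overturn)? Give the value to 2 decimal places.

Neutral buoyancy requires −α(T_deep − T_surf) + β(S_deep − S_surf′) = 0.
S_surf′ = S_deep − (α/β)·ΔT = 36.04 − (1.7 × 10⁻⁴/7.9 × 10⁻⁴)·(-6.0) = 37.3311 psu.
Increase required: 37.3311 − 36.40 = 0.9311 psu.

0.93 psu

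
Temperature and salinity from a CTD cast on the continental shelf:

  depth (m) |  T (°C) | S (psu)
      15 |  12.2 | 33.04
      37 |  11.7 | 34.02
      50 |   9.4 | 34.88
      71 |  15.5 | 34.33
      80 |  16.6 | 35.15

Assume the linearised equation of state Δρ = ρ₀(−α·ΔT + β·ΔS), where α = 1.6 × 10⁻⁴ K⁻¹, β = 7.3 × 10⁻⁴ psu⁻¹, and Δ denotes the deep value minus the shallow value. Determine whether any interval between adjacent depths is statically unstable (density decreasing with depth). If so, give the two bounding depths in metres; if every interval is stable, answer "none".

Evaluate Δρ/ρ₀ = −αΔT + βΔS across each adjacent pair:
  15–37 m: −αΔT+βΔS = −(1.6 × 10⁻⁴)(-0.5)+(7.3 × 10⁻⁴)(+0.98) = 8.0 × 10⁻⁴ → stable
  37–50 m: −αΔT+βΔS = −(1.6 × 10⁻⁴)(-2.3)+(7.3 × 10⁻⁴)(+0.86) = 1.0 × 10⁻³ → stable
  50–71 m: −αΔT+βΔS = −(1.6 × 10⁻⁴)(+6.1)+(7.3 × 10⁻⁴)(-0.55) = -1.4 × 10⁻³ → UNSTABLE
  71–80 m: −αΔT+βΔS = −(1.6 × 10⁻⁴)(+1.1)+(7.3 × 10⁻⁴)(+0.82) = 4.2 × 10⁻⁴ → stable
The 50–71 m interval has Δρ < 0: lighter water underlies denser water.

50–71 m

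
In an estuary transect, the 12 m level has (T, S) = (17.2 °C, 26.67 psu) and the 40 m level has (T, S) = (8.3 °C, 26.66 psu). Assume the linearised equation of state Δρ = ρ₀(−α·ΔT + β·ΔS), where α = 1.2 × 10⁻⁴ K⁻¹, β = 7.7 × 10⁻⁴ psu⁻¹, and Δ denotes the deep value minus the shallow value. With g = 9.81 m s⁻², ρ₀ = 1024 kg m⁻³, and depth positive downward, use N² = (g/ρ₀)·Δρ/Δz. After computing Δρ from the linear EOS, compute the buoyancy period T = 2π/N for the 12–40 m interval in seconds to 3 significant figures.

ΔT = -8.9 K, ΔS = -0.01 psu (deep − shallow).
Δρ/ρ₀ = −αΔT + βΔS = 1.068 × 10⁻³ − 7.70 × 10⁻⁶ = 1.0603 × 10⁻³, so Δρ ≈ 1.086 kg m⁻³.
N² = (g/ρ₀)·Δρ/Δz = g·(Δρ/ρ₀)/Δz = 9.81 × 1.0603 × 10⁻³ / 28 = 3.7148 × 10⁻⁴ s⁻².
N = √(3.7148 × 10⁻⁴) = 0.019274 rad s⁻¹ → T = 2π/N = 325.99 s ≈ 326 s.

326 s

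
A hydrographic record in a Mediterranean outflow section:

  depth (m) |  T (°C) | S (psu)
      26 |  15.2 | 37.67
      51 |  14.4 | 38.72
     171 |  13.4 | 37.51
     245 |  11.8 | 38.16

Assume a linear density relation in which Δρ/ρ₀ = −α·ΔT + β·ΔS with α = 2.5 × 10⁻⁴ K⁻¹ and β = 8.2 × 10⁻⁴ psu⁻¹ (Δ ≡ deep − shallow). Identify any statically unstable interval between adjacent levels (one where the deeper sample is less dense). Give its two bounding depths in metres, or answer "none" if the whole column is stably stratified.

Evaluate Δρ/ρ₀ = −αΔT + βΔS across each adjacent pair:
  26–51 m: −αΔT+βΔS = −(2.5 × 10⁻⁴)(-0.8)+(8.2 × 10⁻⁴)(+1.05) = 1.1 × 10⁻³ → stable
  51–171 m: −αΔT+βΔS = −(2.5 × 10⁻⁴)(-1.0)+(8.2 × 10⁻⁴)(-1.21) = -7.4 × 10⁻⁴ → UNSTABLE
  171–245 m: −αΔT+βΔS = −(2.5 × 10⁻⁴)(-1.6)+(8.2 × 10⁻⁴)(+0.65) = 9.3 × 10⁻⁴ → stable
The 51–171 m interval has Δρ < 0: lighter water underlies denser water.

51–171 m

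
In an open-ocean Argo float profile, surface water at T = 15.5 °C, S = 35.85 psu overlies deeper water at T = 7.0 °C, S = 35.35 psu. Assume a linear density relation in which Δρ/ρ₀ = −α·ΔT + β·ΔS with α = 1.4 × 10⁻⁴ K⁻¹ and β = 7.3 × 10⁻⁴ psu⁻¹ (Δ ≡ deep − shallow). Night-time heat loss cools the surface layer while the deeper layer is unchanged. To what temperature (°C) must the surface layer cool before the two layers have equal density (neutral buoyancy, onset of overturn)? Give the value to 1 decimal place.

9.6 °C

Neutral buoyancy requires Δρ = 0, i.e. −α(T_deep − T_surf′) + β(S_deep − S_surf) = 0.
T_surf′ = T_deep − (β/α)·ΔS = 7.0 − (7.3 × 10⁻⁴/1.4 × 10⁻⁴)·(-0.50) = 9.607 °C.
Cooling required: 15.5 − (9.607) = 5.893 °C.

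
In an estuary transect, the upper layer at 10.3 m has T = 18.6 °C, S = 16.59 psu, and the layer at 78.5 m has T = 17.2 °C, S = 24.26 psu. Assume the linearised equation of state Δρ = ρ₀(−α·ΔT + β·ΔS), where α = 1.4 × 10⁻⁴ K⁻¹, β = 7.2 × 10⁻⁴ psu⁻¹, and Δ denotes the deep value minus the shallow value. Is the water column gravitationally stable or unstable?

stable

ΔT = 17.2 − 18.6 = -1.4 K and ΔS = 24.26 − 16.59 = +7.67 psu (deep − shallow).
−αΔT = 1.96 × 10⁻⁴; βΔS = 5.5224 × 10⁻³; sum Δρ/ρ₀ = 5.7184 × 10⁻³.
Δρ/ρ₀ > 0, so Δρ > 0: deeper water is denser → statically stable.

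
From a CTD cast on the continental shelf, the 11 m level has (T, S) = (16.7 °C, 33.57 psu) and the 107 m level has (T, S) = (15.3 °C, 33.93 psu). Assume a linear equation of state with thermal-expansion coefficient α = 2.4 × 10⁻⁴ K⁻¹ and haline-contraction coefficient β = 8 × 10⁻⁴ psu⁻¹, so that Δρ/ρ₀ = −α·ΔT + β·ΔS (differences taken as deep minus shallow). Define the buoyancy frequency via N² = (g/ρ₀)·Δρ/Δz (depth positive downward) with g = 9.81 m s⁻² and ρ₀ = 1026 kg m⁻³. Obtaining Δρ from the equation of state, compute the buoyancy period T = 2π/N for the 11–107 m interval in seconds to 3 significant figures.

ΔT = -1.4 K, ΔS = +0.36 psu (deep − shallow).
Δρ/ρ₀ = −αΔT + βΔS = 3.36 × 10⁻⁴ + 2.88 × 10⁻⁴ = 6.24 × 10⁻⁴, so Δρ ≈ 0.6402 kg m⁻³.
N² = (g/ρ₀)·Δρ/Δz = g·(Δρ/ρ₀)/Δz = 9.81 × 6.24 × 10⁻⁴ / 96 = 6.3765 × 10⁻⁵ s⁻².
N = √(6.3765 × 10⁻⁵) = 7.9853 × 10⁻³ rad s⁻¹ → T = 2π/N = 786.84 s ≈ 787 s.

787 s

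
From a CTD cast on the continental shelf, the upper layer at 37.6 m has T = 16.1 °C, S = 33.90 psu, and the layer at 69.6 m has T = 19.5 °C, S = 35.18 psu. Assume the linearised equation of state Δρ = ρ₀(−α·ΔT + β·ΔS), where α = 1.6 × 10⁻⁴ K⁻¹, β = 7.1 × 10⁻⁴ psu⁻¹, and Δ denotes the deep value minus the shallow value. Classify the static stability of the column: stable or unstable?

stable

ΔT = 19.5 − 16.1 = +3.4 K and ΔS = 35.18 − 33.90 = +1.28 psu (deep − shallow).
−αΔT = -5.44 × 10⁻⁴; βΔS = 9.088 × 10⁻⁴; sum Δρ/ρ₀ = 3.648 × 10⁻⁴.
Δρ/ρ₀ > 0, so Δρ > 0: deeper water is denser → statically stable.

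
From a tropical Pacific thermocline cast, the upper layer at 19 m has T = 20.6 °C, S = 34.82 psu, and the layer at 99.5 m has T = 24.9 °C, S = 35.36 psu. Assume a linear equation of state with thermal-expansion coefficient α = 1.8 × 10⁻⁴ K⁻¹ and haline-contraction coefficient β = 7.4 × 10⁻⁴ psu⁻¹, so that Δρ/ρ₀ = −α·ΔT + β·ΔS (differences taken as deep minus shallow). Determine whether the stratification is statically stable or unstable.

unstable

ΔT = 24.9 − 20.6 = +4.3 K and ΔS = 35.36 − 34.82 = +0.54 psu (deep − shallow).
−αΔT = -7.74 × 10⁻⁴; βΔS = 3.996 × 10⁻⁴; sum Δρ/ρ₀ = -3.744 × 10⁻⁴.
Δρ/ρ₀ < 0, so Δρ < 0: deeper water is lighter → statically unstable; the column would overturn.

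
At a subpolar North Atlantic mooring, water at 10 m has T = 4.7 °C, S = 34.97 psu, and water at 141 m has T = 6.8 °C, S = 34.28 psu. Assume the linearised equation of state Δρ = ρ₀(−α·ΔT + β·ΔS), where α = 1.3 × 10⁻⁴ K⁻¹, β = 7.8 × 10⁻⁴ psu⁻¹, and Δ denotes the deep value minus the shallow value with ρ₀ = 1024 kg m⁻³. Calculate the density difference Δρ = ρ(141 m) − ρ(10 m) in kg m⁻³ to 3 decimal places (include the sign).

ΔT = +2.1 K, ΔS = -0.69 psu (deep − shallow).
Δρ/ρ₀ = −(1.3 × 10⁻⁴)(+2.1) + (7.8 × 10⁻⁴)(-0.69) = -8.112 × 10⁻⁴.
Δρ = 1024 × (-8.112 × 10⁻⁴) = -0.831 kg m⁻³.
Negative Δρ: lighter below, statically unstable.

-0.831 kg m⁻³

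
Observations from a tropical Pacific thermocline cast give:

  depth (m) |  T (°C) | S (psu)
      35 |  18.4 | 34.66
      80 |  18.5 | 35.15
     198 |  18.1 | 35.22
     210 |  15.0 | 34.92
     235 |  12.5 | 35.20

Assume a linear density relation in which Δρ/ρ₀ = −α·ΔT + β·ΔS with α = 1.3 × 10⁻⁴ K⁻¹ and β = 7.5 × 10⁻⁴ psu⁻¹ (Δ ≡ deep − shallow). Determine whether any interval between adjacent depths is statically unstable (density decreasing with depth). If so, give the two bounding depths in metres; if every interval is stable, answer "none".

Evaluate Δρ/ρ₀ = −αΔT + βΔS across each adjacent pair:
  35–80 m: −αΔT+βΔS = −(1.3 × 10⁻⁴)(+0.1)+(7.5 × 10⁻⁴)(+0.49) = 3.5 × 10⁻⁴ → stable
  80–198 m: −αΔT+βΔS = −(1.3 × 10⁻⁴)(-0.4)+(7.5 × 10⁻⁴)(+0.07) = 1.0 × 10⁻⁴ → stable
  198–210 m: −αΔT+βΔS = −(1.3 × 10⁻⁴)(-3.1)+(7.5 × 10⁻⁴)(-0.30) = 1.8 × 10⁻⁴ → stable
  210–235 m: −αΔT+βΔS = −(1.3 × 10⁻⁴)(-2.5)+(7.5 × 10⁻⁴)(+0.28) = 5.3 × 10⁻⁴ → stable
Every interval has Δρ > 0: the column is stably stratified throughout.

none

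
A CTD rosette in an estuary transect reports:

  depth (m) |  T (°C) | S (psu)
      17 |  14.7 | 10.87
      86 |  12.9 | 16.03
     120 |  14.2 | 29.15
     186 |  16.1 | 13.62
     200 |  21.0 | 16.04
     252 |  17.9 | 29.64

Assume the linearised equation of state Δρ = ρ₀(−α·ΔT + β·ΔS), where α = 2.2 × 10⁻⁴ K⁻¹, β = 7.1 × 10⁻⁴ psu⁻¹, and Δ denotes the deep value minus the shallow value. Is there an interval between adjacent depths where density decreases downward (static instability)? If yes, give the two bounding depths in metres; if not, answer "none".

Evaluate Δρ/ρ₀ = −αΔT + βΔS across each adjacent pair:
  17–86 m: −αΔT+βΔS = −(2.2 × 10⁻⁴)(-1.8)+(7.1 × 10⁻⁴)(+5.16) = 4.1 × 10⁻³ → stable
  86–120 m: −αΔT+βΔS = −(2.2 × 10⁻⁴)(+1.3)+(7.1 × 10⁻⁴)(+13.12) = 9.0 × 10⁻³ → stable
  120–186 m: −αΔT+βΔS = −(2.2 × 10⁻⁴)(+1.9)+(7.1 × 10⁻⁴)(-15.53) = -0.011 → UNSTABLE
  186–200 m: −αΔT+βΔS = −(2.2 × 10⁻⁴)(+4.9)+(7.1 × 10⁻⁴)(+2.42) = 6.4 × 10⁻⁴ → stable
  200–252 m: −αΔT+βΔS = −(2.2 × 10⁻⁴)(-3.1)+(7.1 × 10⁻⁴)(+13.60) = 0.010 → stable
The 120–186 m interval has Δρ < 0: lighter water underlies denser water.

120–186 m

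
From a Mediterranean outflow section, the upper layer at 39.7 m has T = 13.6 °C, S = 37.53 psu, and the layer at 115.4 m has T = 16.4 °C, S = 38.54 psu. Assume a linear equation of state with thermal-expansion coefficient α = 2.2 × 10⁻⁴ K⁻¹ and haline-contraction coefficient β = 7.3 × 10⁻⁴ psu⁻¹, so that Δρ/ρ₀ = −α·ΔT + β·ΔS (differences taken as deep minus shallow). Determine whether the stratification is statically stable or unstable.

stable

ΔT = 16.4 − 13.6 = +2.8 K and ΔS = 38.54 − 37.53 = +1.01 psu (deep − shallow).
−αΔT = -6.16 × 10⁻⁴; βΔS = 7.373 × 10⁻⁴; sum Δρ/ρ₀ = 1.213 × 10⁻⁴.
Δρ/ρ₀ > 0, so Δρ > 0: deeper water is denser → statically stable.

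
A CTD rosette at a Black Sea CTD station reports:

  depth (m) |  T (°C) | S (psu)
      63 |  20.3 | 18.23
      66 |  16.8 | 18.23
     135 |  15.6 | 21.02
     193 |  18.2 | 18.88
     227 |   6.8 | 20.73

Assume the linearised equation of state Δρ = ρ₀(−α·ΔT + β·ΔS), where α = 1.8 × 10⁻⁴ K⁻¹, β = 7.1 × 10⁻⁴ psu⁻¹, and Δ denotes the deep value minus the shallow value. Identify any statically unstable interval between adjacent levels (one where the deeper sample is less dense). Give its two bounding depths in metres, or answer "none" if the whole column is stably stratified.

Evaluate Δρ/ρ₀ = −αΔT + βΔS across each adjacent pair:
  63–66 m: −αΔT+βΔS = −(1.8 × 10⁻⁴)(-3.5)+(7.1 × 10⁻⁴)(+0.00) = 6.3 × 10⁻⁴ → stable
  66–135 m: −αΔT+βΔS = −(1.8 × 10⁻⁴)(-1.2)+(7.1 × 10⁻⁴)(+2.79) = 2.2 × 10⁻³ → stable
  135–193 m: −αΔT+βΔS = −(1.8 × 10⁻⁴)(+2.6)+(7.1 × 10⁻⁴)(-2.14) = -2.0 × 10⁻³ → UNSTABLE
  193–227 m: −αΔT+βΔS = −(1.8 × 10⁻⁴)(-11.4)+(7.1 × 10⁻⁴)(+1.85) = 3.4 × 10⁻³ → stable
The 135–193 m interval has Δρ < 0: lighter water underlies denser water.

135–193 m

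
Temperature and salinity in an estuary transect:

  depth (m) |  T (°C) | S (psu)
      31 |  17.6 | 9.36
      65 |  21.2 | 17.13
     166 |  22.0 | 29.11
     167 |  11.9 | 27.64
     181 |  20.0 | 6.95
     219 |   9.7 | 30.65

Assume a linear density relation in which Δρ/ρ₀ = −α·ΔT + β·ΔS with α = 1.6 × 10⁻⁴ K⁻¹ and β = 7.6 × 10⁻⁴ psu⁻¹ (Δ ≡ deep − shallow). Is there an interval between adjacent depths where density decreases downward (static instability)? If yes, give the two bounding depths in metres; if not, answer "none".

167–181 m

Evaluate Δρ/ρ₀ = −αΔT + βΔS across each adjacent pair:
  31–65 m: −αΔT+βΔS = −(1.6 × 10⁻⁴)(+3.6)+(7.6 × 10⁻⁴)(+7.77) = 5.3 × 10⁻³ → stable
  65–166 m: −αΔT+βΔS = −(1.6 × 10⁻⁴)(+0.8)+(7.6 × 10⁻⁴)(+11.98) = 9.0 × 10⁻³ → stable
  166–167 m: −αΔT+βΔS = −(1.6 × 10⁻⁴)(-10.1)+(7.6 × 10⁻⁴)(-1.47) = 5.0 × 10⁻⁴ → stable
  167–181 m: −αΔT+βΔS = −(1.6 × 10⁻⁴)(+8.1)+(7.6 × 10⁻⁴)(-20.69) = -0.017 → UNSTABLE
  181–219 m: −αΔT+βΔS = −(1.6 × 10⁻⁴)(-10.3)+(7.6 × 10⁻⁴)(+23.70) = 0.020 → stable
The 167–181 m interval has Δρ < 0: lighter water underlies denser water.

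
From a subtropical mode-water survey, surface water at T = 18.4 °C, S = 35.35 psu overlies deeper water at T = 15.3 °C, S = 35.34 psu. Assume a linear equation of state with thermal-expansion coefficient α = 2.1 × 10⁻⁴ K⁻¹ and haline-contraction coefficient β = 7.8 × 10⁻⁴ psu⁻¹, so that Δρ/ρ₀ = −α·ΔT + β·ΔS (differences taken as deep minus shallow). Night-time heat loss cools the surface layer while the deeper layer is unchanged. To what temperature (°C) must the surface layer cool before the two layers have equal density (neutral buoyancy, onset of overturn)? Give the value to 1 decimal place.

Neutral buoyancy requires Δρ = 0, i.e. −α(T_deep − T_surf′) + β(S_deep − S_surf) = 0.
T_surf′ = T_deep − (β/α)·ΔS = 15.3 − (7.8 × 10⁻⁴/2.1 × 10⁻⁴)·(-0.01) = 15.337 °C.
Cooling required: 18.4 − (15.337) = 3.063 °C.

15.3 °C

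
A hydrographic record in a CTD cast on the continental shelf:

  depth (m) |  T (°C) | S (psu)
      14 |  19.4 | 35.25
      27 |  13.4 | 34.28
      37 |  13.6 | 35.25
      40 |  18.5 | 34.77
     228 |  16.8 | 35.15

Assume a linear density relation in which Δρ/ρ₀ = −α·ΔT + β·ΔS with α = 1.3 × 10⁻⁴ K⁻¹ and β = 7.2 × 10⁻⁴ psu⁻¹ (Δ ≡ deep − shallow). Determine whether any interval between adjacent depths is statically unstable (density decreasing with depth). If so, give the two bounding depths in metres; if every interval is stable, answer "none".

37–40 m

Evaluate Δρ/ρ₀ = −αΔT + βΔS across each adjacent pair:
  14–27 m: −αΔT+βΔS = −(1.3 × 10⁻⁴)(-6.0)+(7.2 × 10⁻⁴)(-0.97) = 8.2 × 10⁻⁵ → stable
  27–37 m: −αΔT+βΔS = −(1.3 × 10⁻⁴)(+0.2)+(7.2 × 10⁻⁴)(+0.97) = 6.7 × 10⁻⁴ → stable
  37–40 m: −αΔT+βΔS = −(1.3 × 10⁻⁴)(+4.9)+(7.2 × 10⁻⁴)(-0.48) = -9.8 × 10⁻⁴ → UNSTABLE
  40–228 m: −αΔT+βΔS = −(1.3 × 10⁻⁴)(-1.7)+(7.2 × 10⁻⁴)(+0.38) = 4.9 × 10⁻⁴ → stable
The 37–40 m interval has Δρ < 0: lighter water underlies denser water.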